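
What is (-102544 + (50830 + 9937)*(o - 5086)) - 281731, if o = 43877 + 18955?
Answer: 3508666907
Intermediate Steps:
o = 62832
(-102544 + (50830 + 9937)*(o - 5086)) - 281731 = (-102544 + (50830 + 9937)*(62832 - 5086)) - 281731 = (-102544 + 60767*57746) - 281731 = (-102544 + 3509051182) - 281731 = 3508948638 - 281731 = 3508666907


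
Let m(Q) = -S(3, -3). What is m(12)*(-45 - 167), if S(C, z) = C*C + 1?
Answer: 2120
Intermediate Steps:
S(C, z) = 1 + C² (S(C, z) = C² + 1 = 1 + C²)
m(Q) = -10 (m(Q) = -(1 + 3²) = -(1 + 9) = -1*10 = -10)
m(12)*(-45 - 167) = -10*(-45 - 167) = -10*(-212) = 2120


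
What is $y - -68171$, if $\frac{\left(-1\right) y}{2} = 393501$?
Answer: $-718831$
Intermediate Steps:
$y = -787002$ ($y = \left(-2\right) 393501 = -787002$)
$y - -68171 = -787002 - -68171 = -787002 + 68171 = -718831$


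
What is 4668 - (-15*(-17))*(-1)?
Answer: 4923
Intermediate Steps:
4668 - (-15*(-17))*(-1) = 4668 - 255*(-1) = 4668 - 1*(-255) = 4668 + 255 = 4923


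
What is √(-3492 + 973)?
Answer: I*√2519 ≈ 50.19*I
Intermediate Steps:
√(-3492 + 973) = √(-2519) = I*√2519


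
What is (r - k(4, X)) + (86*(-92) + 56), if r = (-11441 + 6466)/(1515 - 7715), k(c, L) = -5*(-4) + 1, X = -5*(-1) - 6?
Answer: -1953297/248 ≈ -7876.2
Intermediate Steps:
X = -1 (X = 5 - 6 = -1)
k(c, L) = 21 (k(c, L) = 20 + 1 = 21)
r = 199/248 (r = -4975/(-6200) = -4975*(-1/6200) = 199/248 ≈ 0.80242)
(r - k(4, X)) + (86*(-92) + 56) = (199/248 - 1*21) + (86*(-92) + 56) = (199/248 - 21) + (-7912 + 56) = -5009/248 - 7856 = -1953297/248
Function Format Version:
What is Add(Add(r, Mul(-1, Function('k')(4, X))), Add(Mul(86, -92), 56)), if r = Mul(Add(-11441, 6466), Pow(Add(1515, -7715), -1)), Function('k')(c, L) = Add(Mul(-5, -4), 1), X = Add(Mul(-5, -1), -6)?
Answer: Rational(-1953297, 248) ≈ -7876.2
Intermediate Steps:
X = -1 (X = Add(5, -6) = -1)
Function('k')(c, L) = 21 (Function('k')(c, L) = Add(20, 1) = 21)
r = Rational(199, 248) (r = Mul(-4975, Pow(-6200, -1)) = Mul(-4975, Rational(-1, 6200)) = Rational(199, 248) ≈ 0.80242)
Add(Add(r, Mul(-1, Function('k')(4, X))), Add(Mul(86, -92), 56)) = Add(Add(Rational(199, 248), Mul(-1, 21)), Add(Mul(86, -92), 56)) = Add(Add(Rational(199, 248), -21), Add(-7912, 56)) = Add(Rational(-5009, 248), -7856) = Rational(-1953297, 248)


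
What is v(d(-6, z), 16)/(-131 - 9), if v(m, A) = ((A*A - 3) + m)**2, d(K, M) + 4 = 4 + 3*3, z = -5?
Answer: -17161/35 ≈ -490.31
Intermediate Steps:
d(K, M) = 9 (d(K, M) = -4 + (4 + 3*3) = -4 + (4 + 9) = -4 + 13 = 9)
v(m, A) = (-3 + m + A**2)**2 (v(m, A) = ((A**2 - 3) + m)**2 = ((-3 + A**2) + m)**2 = (-3 + m + A**2)**2)
v(d(-6, z), 16)/(-131 - 9) = (-3 + 9 + 16**2)**2/(-131 - 9) = (-3 + 9 + 256)**2/(-140) = 262**2*(-1/140) = 68644*(-1/140) = -17161/35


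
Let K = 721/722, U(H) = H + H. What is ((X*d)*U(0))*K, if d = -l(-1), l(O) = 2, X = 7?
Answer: 0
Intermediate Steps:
d = -2 (d = -1*2 = -2)
U(H) = 2*H
K = 721/722 (K = 721*(1/722) = 721/722 ≈ 0.99862)
((X*d)*U(0))*K = ((7*(-2))*(2*0))*(721/722) = -14*0*(721/722) = 0*(721/722) = 0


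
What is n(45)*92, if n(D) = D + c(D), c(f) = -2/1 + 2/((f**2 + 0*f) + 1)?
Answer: 4007520/1013 ≈ 3956.1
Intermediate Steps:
c(f) = -2 + 2/(1 + f**2) (c(f) = -2*1 + 2/((f**2 + 0) + 1) = -2 + 2/(f**2 + 1) = -2 + 2/(1 + f**2))
n(D) = D - 2*D**2/(1 + D**2)
n(45)*92 = (45*(1 + 45**2 - 2*45)/(1 + 45**2))*92 = (45*(1 + 2025 - 90)/(1 + 2025))*92 = (45*1936/2026)*92 = (45*(1/2026)*1936)*92 = (43560/1013)*92 = 4007520/1013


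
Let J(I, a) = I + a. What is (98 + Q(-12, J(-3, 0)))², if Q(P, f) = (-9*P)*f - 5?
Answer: 53361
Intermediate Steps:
Q(P, f) = -5 - 9*P*f (Q(P, f) = -9*P*f - 5 = -5 - 9*P*f)
(98 + Q(-12, J(-3, 0)))² = (98 + (-5 - 9*(-12)*(-3 + 0)))² = (98 + (-5 - 9*(-12)*(-3)))² = (98 + (-5 - 324))² = (98 - 329)² = (-231)² = 53361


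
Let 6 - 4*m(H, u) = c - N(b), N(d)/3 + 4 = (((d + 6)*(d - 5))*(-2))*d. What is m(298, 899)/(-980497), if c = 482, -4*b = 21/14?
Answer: 142343/1004028928 ≈ 0.00014177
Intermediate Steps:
b = -3/8 (b = -21/(4*14) = -¼*3/2 = -3/8 ≈ -0.37500)
N(d) = -12 - 6*d*(-5 + d)*(6 + d) (N(d) = -12 + 3*((((d + 6)*(d - 5))*(-2))*d) = -12 + 3*((((6 + d)*(-5 + d))*(-2))*d) = -12 + 3*((((-5 + d)*(6 + d))*(-2))*d) = -12 + 3*((-2*(-5 + d)*(6 + d))*d) = -12 + 3*(-2*d*(-5 + d)*(6 + d)) = -12 - 6*d*(-5 + d)*(6 + d))
m(H, u) = -142343/1024 (m(H, u) = 3/2 - (482 - (-12 - 6*(-3/8)² - 6*(-3/8)³ + 180*(-3/8)))/4 = 3/2 - (482 - (-12 - 6*9/64 - 6*(-27/512) - 135/2))/4 = 3/2 - (482 - (-12 - 27/32 + 81/256 - 135/2))/4 = 3/2 - (482 - 1*(-20487/256))/4 = 3/2 - (482 + 20487/256)/4 = 3/2 - ¼*143879/256 = 3/2 - 143879/1024 = -142343/1024)
m(298, 899)/(-980497) = -142343/1024/(-980497) = -142343/1024*(-1/980497) = 142343/1004028928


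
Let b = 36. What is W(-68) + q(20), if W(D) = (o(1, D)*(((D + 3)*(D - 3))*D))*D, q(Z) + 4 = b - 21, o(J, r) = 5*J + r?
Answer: -1344404869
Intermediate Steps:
o(J, r) = r + 5*J
q(Z) = 11 (q(Z) = -4 + (36 - 21) = -4 + 15 = 11)
W(D) = D²*(-3 + D)*(3 + D)*(5 + D) (W(D) = ((D + 5*1)*(((D + 3)*(D - 3))*D))*D = ((D + 5)*(((3 + D)*(-3 + D))*D))*D = ((5 + D)*(((-3 + D)*(3 + D))*D))*D = ((5 + D)*(D*(-3 + D)*(3 + D)))*D = (D*(-3 + D)*(3 + D)*(5 + D))*D = D²*(-3 + D)*(3 + D)*(5 + D))
W(-68) + q(20) = (-68)²*(-9 + (-68)²)*(5 - 68) + 11 = 4624*(-9 + 4624)*(-63) + 11 = 4624*4615*(-63) + 11 = -1344404880 + 11 = -1344404869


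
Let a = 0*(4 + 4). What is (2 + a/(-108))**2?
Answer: 4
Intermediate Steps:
a = 0 (a = 0*8 = 0)
(2 + a/(-108))**2 = (2 + 0/(-108))**2 = (2 + 0*(-1/108))**2 = (2 + 0)**2 = 2**2 = 4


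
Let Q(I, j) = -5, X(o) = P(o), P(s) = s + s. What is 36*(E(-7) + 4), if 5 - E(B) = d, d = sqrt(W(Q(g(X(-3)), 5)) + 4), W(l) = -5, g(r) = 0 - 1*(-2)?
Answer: 324 - 36*I ≈ 324.0 - 36.0*I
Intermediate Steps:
P(s) = 2*s
X(o) = 2*o
g(r) = 2 (g(r) = 0 + 2 = 2)
d = I (d = sqrt(-5 + 4) = sqrt(-1) = I ≈ 1.0*I)
E(B) = 5 - I
36*(E(-7) + 4) = 36*((5 - I) + 4) = 36*(9 - I) = 324 - 36*I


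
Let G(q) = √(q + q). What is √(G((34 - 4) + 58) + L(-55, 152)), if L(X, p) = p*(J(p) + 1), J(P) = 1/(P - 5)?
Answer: 2*√(16872 + 441*√11)/21 ≈ 12.896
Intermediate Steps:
J(P) = 1/(-5 + P)
G(q) = √2*√q (G(q) = √(2*q) = √2*√q)
L(X, p) = p*(1 + 1/(-5 + p)) (L(X, p) = p*(1/(-5 + p) + 1) = p*(1 + 1/(-5 + p)))
√(G((34 - 4) + 58) + L(-55, 152)) = √(√2*√((34 - 4) + 58) + 152*(-4 + 152)/(-5 + 152)) = √(√2*√(30 + 58) + 152*148/147) = √(√2*√88 + 152*(1/147)*148) = √(√2*(2*√22) + 22496/147) = √(4*√11 + 22496/147) = √(22496/147 + 4*√11)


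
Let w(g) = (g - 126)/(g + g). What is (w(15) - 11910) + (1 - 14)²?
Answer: -117447/10 ≈ -11745.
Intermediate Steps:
w(g) = (-126 + g)/(2*g) (w(g) = (-126 + g)/((2*g)) = (-126 + g)*(1/(2*g)) = (-126 + g)/(2*g))
(w(15) - 11910) + (1 - 14)² = ((½)*(-126 + 15)/15 - 11910) + (1 - 14)² = ((½)*(1/15)*(-111) - 11910) + (-13)² = (-37/10 - 11910) + 169 = -119137/10 + 169 = -117447/10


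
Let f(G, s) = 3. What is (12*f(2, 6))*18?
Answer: 648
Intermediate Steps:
(12*f(2, 6))*18 = (12*3)*18 = 36*18 = 648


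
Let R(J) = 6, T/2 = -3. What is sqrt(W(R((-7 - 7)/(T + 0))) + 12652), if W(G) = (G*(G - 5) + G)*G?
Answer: 2*sqrt(3181) ≈ 112.80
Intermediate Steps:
T = -6 (T = 2*(-3) = -6)
W(G) = G*(G + G*(-5 + G)) (W(G) = (G*(-5 + G) + G)*G = (G + G*(-5 + G))*G = G*(G + G*(-5 + G)))
sqrt(W(R((-7 - 7)/(T + 0))) + 12652) = sqrt(6**2*(-4 + 6) + 12652) = sqrt(36*2 + 12652) = sqrt(72 + 12652) = sqrt(12724) = 2*sqrt(3181)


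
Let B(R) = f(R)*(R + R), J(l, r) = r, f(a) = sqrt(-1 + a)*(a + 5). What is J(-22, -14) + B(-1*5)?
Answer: -14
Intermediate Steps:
f(a) = sqrt(-1 + a)*(5 + a)
B(R) = 2*R*sqrt(-1 + R)*(5 + R) (B(R) = (sqrt(-1 + R)*(5 + R))*(R + R) = (sqrt(-1 + R)*(5 + R))*(2*R) = 2*R*sqrt(-1 + R)*(5 + R))
J(-22, -14) + B(-1*5) = -14 + 2*(-1*5)*sqrt(-1 - 1*5)*(5 - 1*5) = -14 + 2*(-5)*sqrt(-1 - 5)*(5 - 5) = -14 + 2*(-5)*sqrt(-6)*0 = -14 + 2*(-5)*(I*sqrt(6))*0 = -14 + 0 = -14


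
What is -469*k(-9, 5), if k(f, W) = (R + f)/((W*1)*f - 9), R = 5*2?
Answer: 469/54 ≈ 8.6852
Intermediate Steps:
R = 10
k(f, W) = (10 + f)/(-9 + W*f) (k(f, W) = (10 + f)/((W*1)*f - 9) = (10 + f)/(W*f - 9) = (10 + f)/(-9 + W*f))
-469*k(-9, 5) = -469*(10 - 9)/(-9 + 5*(-9)) = -469/(-9 - 45) = -469/(-54) = -(-469)/54 = -469*(-1/54) = 469/54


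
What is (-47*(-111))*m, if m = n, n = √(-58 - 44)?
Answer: 5217*I*√102 ≈ 52689.0*I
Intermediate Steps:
n = I*√102 (n = √(-102) = I*√102 ≈ 10.1*I)
m = I*√102 ≈ 10.1*I
(-47*(-111))*m = (-47*(-111))*(I*√102) = 5217*(I*√102) = 5217*I*√102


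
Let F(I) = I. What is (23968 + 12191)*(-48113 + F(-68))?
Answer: -1742176779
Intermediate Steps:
(23968 + 12191)*(-48113 + F(-68)) = (23968 + 12191)*(-48113 - 68) = 36159*(-48181) = -1742176779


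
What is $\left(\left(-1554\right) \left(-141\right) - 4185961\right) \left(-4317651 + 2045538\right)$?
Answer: $9013124637711$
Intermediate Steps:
$\left(\left(-1554\right) \left(-141\right) - 4185961\right) \left(-4317651 + 2045538\right) = \left(219114 - 4185961\right) \left(-2272113\right) = \left(-3966847\right) \left(-2272113\right) = 9013124637711$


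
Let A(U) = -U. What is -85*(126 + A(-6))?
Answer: -11220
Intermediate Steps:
-85*(126 + A(-6)) = -85*(126 - 1*(-6)) = -85*(126 + 6) = -85*132 = -11220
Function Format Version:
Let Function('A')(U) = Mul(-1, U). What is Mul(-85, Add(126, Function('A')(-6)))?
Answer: -11220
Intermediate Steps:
Mul(-85, Add(126, Function('A')(-6))) = Mul(-85, Add(126, Mul(-1, -6))) = Mul(-85, Add(126, 6)) = Mul(-85, 132) = -11220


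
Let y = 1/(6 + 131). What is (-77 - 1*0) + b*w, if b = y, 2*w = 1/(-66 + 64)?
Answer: -42197/548 ≈ -77.002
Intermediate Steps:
y = 1/137 ≈ 0.0072993
w = -1/4 (w = 1/(2*(-66 + 64)) = (1/2)/(-2) = (1/2)*(-1/2) = -1/4 ≈ -0.25000)
b = 1/137 ≈ 0.0072993
(-77 - 1*0) + b*w = (-77 - 1*0) + (1/137)*(-1/4) = (-77 + 0) - 1/548 = -77 - 1/548 = -42197/548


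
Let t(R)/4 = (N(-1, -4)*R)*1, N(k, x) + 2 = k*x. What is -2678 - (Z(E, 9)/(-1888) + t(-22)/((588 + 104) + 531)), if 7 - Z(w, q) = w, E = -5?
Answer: -1545804827/577256 ≈ -2677.9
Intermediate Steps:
Z(w, q) = 7 - w
N(k, x) = -2 + k*x
t(R) = 8*R (t(R) = 4*(((-2 - 1*(-4))*R)*1) = 4*(((-2 + 4)*R)*1) = 4*((2*R)*1) = 4*(2*R) = 8*R)
-2678 - (Z(E, 9)/(-1888) + t(-22)/((588 + 104) + 531)) = -2678 - ((7 - 1*(-5))/(-1888) + (8*(-22))/((588 + 104) + 531)) = -2678 - ((7 + 5)*(-1/1888) - 176/(692 + 531)) = -2678 - (12*(-1/1888) - 176/1223) = -2678 - (-3/472 - 176*1/1223) = -2678 - (-3/472 - 176/1223) = -2678 - 1*(-86741/577256) = -2678 + 86741/577256 = -1545804827/577256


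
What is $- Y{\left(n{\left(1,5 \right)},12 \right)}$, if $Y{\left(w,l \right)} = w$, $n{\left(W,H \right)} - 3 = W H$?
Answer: $-8$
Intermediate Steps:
$n{\left(W,H \right)} = 3 + H W$ ($n{\left(W,H \right)} = 3 + W H = 3 + H W$)
$- Y{\left(n{\left(1,5 \right)},12 \right)} = - (3 + 5 \cdot 1) = - (3 + 5) = \left(-1\right) 8 = -8$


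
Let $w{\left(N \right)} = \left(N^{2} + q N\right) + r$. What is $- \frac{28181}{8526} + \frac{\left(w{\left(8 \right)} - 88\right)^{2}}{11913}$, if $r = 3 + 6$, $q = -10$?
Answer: $- \frac{79647}{31262} \approx -2.5477$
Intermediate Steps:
$r = 9$
$w{\left(N \right)} = 9 + N^{2} - 10 N$ ($w{\left(N \right)} = \left(N^{2} - 10 N\right) + 9 = 9 + N^{2} - 10 N$)
$- \frac{28181}{8526} + \frac{\left(w{\left(8 \right)} - 88\right)^{2}}{11913} = - \frac{28181}{8526} + \frac{\left(\left(9 + 8^{2} - 80\right) - 88\right)^{2}}{11913} = \left(-28181\right) \frac{1}{8526} + \left(\left(9 + 64 - 80\right) - 88\right)^{2} \cdot \frac{1}{11913} = - \frac{28181}{8526} + \left(-7 - 88\right)^{2} \cdot \frac{1}{11913} = - \frac{28181}{8526} + \left(-95\right)^{2} \cdot \frac{1}{11913} = - \frac{28181}{8526} + 9025 \cdot \frac{1}{11913} = - \frac{28181}{8526} + \frac{25}{33} = - \frac{79647}{31262}$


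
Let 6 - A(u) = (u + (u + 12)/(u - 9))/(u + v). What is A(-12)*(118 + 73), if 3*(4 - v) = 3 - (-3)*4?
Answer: 12606/13 ≈ 969.69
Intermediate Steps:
v = -1 (v = 4 - (3 - (-3)*4)/3 = 4 - (3 - 1*(-12))/3 = 4 - (3 + 12)/3 = 4 - ⅓*15 = 4 - 5 = -1)
A(u) = 6 - (u + (12 + u)/(-9 + u))/(-1 + u) (A(u) = 6 - (u + (u + 12)/(u - 9))/(u - 1) = 6 - (u + (12 + u)/(-9 + u))/(-1 + u))
A(-12)*(118 + 73) = ((42 - 52*(-12) + 5*(-12)²)/(9 + (-12)² - 10*(-12)))*(118 + 73) = ((42 + 624 + 5*144)/(9 + 144 + 120))*191 = ((42 + 624 + 720)/273)*191 = ((1/273)*1386)*191 = (66/13)*191 = 12606/13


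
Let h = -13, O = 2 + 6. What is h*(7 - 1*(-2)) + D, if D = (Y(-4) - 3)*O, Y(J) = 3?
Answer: -117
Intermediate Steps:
O = 8
D = 0 (D = (3 - 3)*8 = 0*8 = 0)
h*(7 - 1*(-2)) + D = -13*(7 - 1*(-2)) + 0 = -13*(7 + 2) + 0 = -13*9 + 0 = -117 + 0 = -117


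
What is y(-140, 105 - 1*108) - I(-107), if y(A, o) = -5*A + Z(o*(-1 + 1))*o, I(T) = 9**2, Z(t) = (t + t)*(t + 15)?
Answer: 619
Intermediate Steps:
Z(t) = 2*t*(15 + t) (Z(t) = (2*t)*(15 + t) = 2*t*(15 + t))
I(T) = 81
y(A, o) = -5*A (y(A, o) = -5*A + (2*(o*(-1 + 1))*(15 + o*(-1 + 1)))*o = -5*A + (2*(o*0)*(15 + o*0))*o = -5*A + (2*0*(15 + 0))*o = -5*A + (2*0*15)*o = -5*A + 0*o = -5*A + 0 = -5*A)
y(-140, 105 - 1*108) - I(-107) = -5*(-140) - 1*81 = 700 - 81 = 619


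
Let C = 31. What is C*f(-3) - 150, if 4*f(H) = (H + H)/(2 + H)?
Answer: -207/2 ≈ -103.50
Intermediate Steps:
f(H) = H/(2*(2 + H)) (f(H) = ((H + H)/(2 + H))/4 = ((2*H)/(2 + H))/4 = (2*H/(2 + H))/4 = H/(2*(2 + H)))
C*f(-3) - 150 = 31*((1/2)*(-3)/(2 - 3)) - 150 = 31*((1/2)*(-3)/(-1)) - 150 = 31*((1/2)*(-3)*(-1)) - 150 = 31*(3/2) - 150 = 93/2 - 150 = -207/2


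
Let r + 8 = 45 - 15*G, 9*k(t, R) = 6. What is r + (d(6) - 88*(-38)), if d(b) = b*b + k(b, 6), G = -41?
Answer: 12098/3 ≈ 4032.7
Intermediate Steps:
k(t, R) = 2/3 (k(t, R) = (1/9)*6 = 2/3)
d(b) = 2/3 + b**2 (d(b) = b*b + 2/3 = b**2 + 2/3 = 2/3 + b**2)
r = 652 (r = -8 + (45 - 15*(-41)) = -8 + (45 + 615) = -8 + 660 = 652)
r + (d(6) - 88*(-38)) = 652 + ((2/3 + 6**2) - 88*(-38)) = 652 + ((2/3 + 36) + 3344) = 652 + (110/3 + 3344) = 652 + 10142/3 = 12098/3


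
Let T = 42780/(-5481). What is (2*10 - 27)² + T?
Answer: 75263/1827 ≈ 41.195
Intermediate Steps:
T = -14260/1827 (T = 42780*(-1/5481) = -14260/1827 ≈ -7.8051)
(2*10 - 27)² + T = (2*10 - 27)² - 14260/1827 = (20 - 27)² - 14260/1827 = (-7)² - 14260/1827 = 49 - 14260/1827 = 75263/1827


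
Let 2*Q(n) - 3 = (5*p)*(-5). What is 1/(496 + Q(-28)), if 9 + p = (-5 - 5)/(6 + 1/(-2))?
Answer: 11/6960 ≈ 0.0015805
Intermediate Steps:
p = -119/11 (p = -9 + (-5 - 5)/(6 + 1/(-2)) = -9 - 10/(6 - 1/2) = -9 - 10/11/2 = -9 - 10*2/11 = -9 - 20/11 = -119/11 ≈ -10.818)
Q(n) = 1504/11 (Q(n) = 3/2 + ((5*(-119/11))*(-5))/2 = 3/2 + (-595/11*(-5))/2 = 3/2 + (1/2)*(2975/11) = 3/2 + 2975/22 = 1504/11)
1/(496 + Q(-28)) = 1/(496 + 1504/11) = 1/(6960/11) = 11/6960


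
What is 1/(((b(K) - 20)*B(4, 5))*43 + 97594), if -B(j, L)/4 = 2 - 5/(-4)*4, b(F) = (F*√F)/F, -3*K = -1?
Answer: 26073/3172302658 + 43*√3/1586151329 ≈ 8.2659e-6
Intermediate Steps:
K = ⅓ (K = -⅓*(-1) = ⅓ ≈ 0.33333)
b(F) = √F (b(F) = F^(3/2)/F = √F)
B(j, L) = -28 (B(j, L) = -4*(2 - 5/(-4)*4) = -4*(2 - 5*(-¼)*4) = -4*(2 + (5/4)*4) = -4*(2 + 5) = -4*7 = -28)
1/(((b(K) - 20)*B(4, 5))*43 + 97594) = 1/(((√(⅓) - 20)*(-28))*43 + 97594) = 1/(((√3/3 - 20)*(-28))*43 + 97594) = 1/(((-20 + √3/3)*(-28))*43 + 97594) = 1/((560 - 28*√3/3)*43 + 97594) = 1/((24080 - 1204*√3/3) + 97594) = 1/(121674 - 1204*√3/3)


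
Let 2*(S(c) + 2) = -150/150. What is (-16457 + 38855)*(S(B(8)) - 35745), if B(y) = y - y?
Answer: -800672505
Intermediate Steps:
B(y) = 0
S(c) = -5/2 (S(c) = -2 + (-150/150)/2 = -2 + (-150*1/150)/2 = -2 + (½)*(-1) = -2 - ½ = -5/2)
(-16457 + 38855)*(S(B(8)) - 35745) = (-16457 + 38855)*(-5/2 - 35745) = 22398*(-71495/2) = -800672505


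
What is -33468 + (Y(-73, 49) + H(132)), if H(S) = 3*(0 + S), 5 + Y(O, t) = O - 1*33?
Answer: -33183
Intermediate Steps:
Y(O, t) = -38 + O (Y(O, t) = -5 + (O - 1*33) = -5 + (O - 33) = -5 + (-33 + O) = -38 + O)
H(S) = 3*S
-33468 + (Y(-73, 49) + H(132)) = -33468 + ((-38 - 73) + 3*132) = -33468 + (-111 + 396) = -33468 + 285 = -33183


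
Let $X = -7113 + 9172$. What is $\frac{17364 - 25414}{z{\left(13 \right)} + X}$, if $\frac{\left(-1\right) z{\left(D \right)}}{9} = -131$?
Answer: $- \frac{4025}{1619} \approx -2.4861$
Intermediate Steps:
$X = 2059$
$z{\left(D \right)} = 1179$ ($z{\left(D \right)} = \left(-9\right) \left(-131\right) = 1179$)
$\frac{17364 - 25414}{z{\left(13 \right)} + X} = \frac{17364 - 25414}{1179 + 2059} = - \frac{8050}{3238} = \left(-8050\right) \frac{1}{3238} = - \frac{4025}{1619}$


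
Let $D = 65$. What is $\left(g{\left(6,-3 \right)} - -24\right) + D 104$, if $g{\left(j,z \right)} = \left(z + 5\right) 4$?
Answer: $6792$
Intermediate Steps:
$g{\left(j,z \right)} = 20 + 4 z$ ($g{\left(j,z \right)} = \left(5 + z\right) 4 = 20 + 4 z$)
$\left(g{\left(6,-3 \right)} - -24\right) + D 104 = \left(\left(20 + 4 \left(-3\right)\right) - -24\right) + 65 \cdot 104 = \left(\left(20 - 12\right) + 24\right) + 6760 = \left(8 + 24\right) + 6760 = 32 + 6760 = 6792$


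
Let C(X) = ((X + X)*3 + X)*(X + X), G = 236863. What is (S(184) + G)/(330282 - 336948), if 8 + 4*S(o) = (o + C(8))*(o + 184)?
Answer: -336221/6666 ≈ -50.438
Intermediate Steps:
C(X) = 14*X² (C(X) = ((2*X)*3 + X)*(2*X) = (6*X + X)*(2*X) = (7*X)*(2*X) = 14*X²)
S(o) = -2 + (184 + o)*(896 + o)/4 (S(o) = -2 + ((o + 14*8²)*(o + 184))/4 = -2 + ((o + 14*64)*(184 + o))/4 = -2 + ((o + 896)*(184 + o))/4 = -2 + ((896 + o)*(184 + o))/4 = -2 + ((184 + o)*(896 + o))/4 = -2 + (184 + o)*(896 + o)/4)
(S(184) + G)/(330282 - 336948) = ((41214 + 270*184 + (¼)*184²) + 236863)/(330282 - 336948) = ((41214 + 49680 + (¼)*33856) + 236863)/(-6666) = ((41214 + 49680 + 8464) + 236863)*(-1/6666) = (99358 + 236863)*(-1/6666) = 336221*(-1/6666) = -336221/6666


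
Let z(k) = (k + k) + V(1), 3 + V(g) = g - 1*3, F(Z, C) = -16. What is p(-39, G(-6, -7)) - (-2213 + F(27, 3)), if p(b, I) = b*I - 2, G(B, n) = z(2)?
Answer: 2266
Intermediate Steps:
V(g) = -6 + g (V(g) = -3 + (g - 1*3) = -3 + (g - 3) = -3 + (-3 + g) = -6 + g)
z(k) = -5 + 2*k (z(k) = (k + k) + (-6 + 1) = 2*k - 5 = -5 + 2*k)
G(B, n) = -1 (G(B, n) = -5 + 2*2 = -5 + 4 = -1)
p(b, I) = -2 + I*b (p(b, I) = I*b - 2 = -2 + I*b)
p(-39, G(-6, -7)) - (-2213 + F(27, 3)) = (-2 - 1*(-39)) - (-2213 - 16) = (-2 + 39) - 1*(-2229) = 37 + 2229 = 2266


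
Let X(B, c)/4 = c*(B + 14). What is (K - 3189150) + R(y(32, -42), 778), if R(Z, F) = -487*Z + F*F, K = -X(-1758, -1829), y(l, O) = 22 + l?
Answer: -15369268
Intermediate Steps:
X(B, c) = 4*c*(14 + B) (X(B, c) = 4*(c*(B + 14)) = 4*(c*(14 + B)) = 4*c*(14 + B))
K = -12759104 (K = -4*(-1829)*(14 - 1758) = -4*(-1829)*(-1744) = -1*12759104 = -12759104)
R(Z, F) = F² - 487*Z (R(Z, F) = -487*Z + F² = F² - 487*Z)
(K - 3189150) + R(y(32, -42), 778) = (-12759104 - 3189150) + (778² - 487*(22 + 32)) = -15948254 + (605284 - 487*54) = -15948254 + (605284 - 26298) = -15948254 + 578986 = -15369268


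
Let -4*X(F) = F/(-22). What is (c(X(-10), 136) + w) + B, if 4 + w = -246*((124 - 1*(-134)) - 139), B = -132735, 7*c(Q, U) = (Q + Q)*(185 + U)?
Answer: -24951607/154 ≈ -1.6202e+5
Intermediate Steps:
X(F) = F/88 (X(F) = -F/(4*(-22)) = -F*(-1)/(4*22) = -(-1)*F/88 = F/88)
c(Q, U) = 2*Q*(185 + U)/7 (c(Q, U) = ((Q + Q)*(185 + U))/7 = ((2*Q)*(185 + U))/7 = (2*Q*(185 + U))/7 = 2*Q*(185 + U)/7)
w = -29278 (w = -4 - 246*((124 - 1*(-134)) - 139) = -4 - 246*((124 + 134) - 139) = -4 - 246*(258 - 139) = -4 - 246*119 = -4 - 29274 = -29278)
(c(X(-10), 136) + w) + B = (2*((1/88)*(-10))*(185 + 136)/7 - 29278) - 132735 = ((2/7)*(-5/44)*321 - 29278) - 132735 = (-1605/154 - 29278) - 132735 = -4510417/154 - 132735 = -24951607/154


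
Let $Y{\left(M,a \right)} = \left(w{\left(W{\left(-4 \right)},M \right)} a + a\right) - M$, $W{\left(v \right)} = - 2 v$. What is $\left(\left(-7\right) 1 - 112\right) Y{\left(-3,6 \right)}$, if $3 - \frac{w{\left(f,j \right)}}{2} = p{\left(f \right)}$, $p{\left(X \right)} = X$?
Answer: $6069$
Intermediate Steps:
$w{\left(f,j \right)} = 6 - 2 f$
$Y{\left(M,a \right)} = - M - 9 a$ ($Y{\left(M,a \right)} = \left(\left(6 - 2 \left(\left(-2\right) \left(-4\right)\right)\right) a + a\right) - M = \left(\left(6 - 16\right) a + a\right) - M = \left(- 10 a + a\right) - M = - 9 a - M = - M - 9 a$)
$\left(\left(-7\right) 1 - 112\right) Y{\left(-3,6 \right)} = \left(\left(-7\right) 1 - 112\right) \left(\left(-1\right) \left(-3\right) - 54\right) = \left(-7 - 112\right) \left(3 - 54\right) = \left(-119\right) \left(-51\right) = 6069$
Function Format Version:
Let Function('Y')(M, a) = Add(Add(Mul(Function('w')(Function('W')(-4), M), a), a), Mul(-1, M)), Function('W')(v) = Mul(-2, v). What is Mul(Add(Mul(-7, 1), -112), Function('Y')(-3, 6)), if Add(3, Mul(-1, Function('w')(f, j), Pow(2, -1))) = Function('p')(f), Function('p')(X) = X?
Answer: 6069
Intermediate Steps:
Function('w')(f, j) = Add(6, Mul(-2, f))
Function('Y')(M, a) = Add(Mul(-1, M), Mul(-9, a)) (Function('Y')(M, a) = Add(Add(Mul(Add(6, Mul(-2, Mul(-2, -4))), a), a), Mul(-1, M)) = Add(Add(Mul(Add(6, Mul(-2, 8)), a), a), Mul(-1, M)) = Add(Add(Mul(Add(6, -16), a), a), Mul(-1, M)) = Add(Add(Mul(-10, a), a), Mul(-1, M)) = Add(Mul(-9, a), Mul(-1, M)) = Add(Mul(-1, M), Mul(-9, a)))
Mul(Add(Mul(-7, 1), -112), Function('Y')(-3, 6)) = Mul(Add(Mul(-7, 1), -112), Add(Mul(-1, -3), Mul(-9, 6))) = Mul(Add(-7, -112), Add(3, -54)) = Mul(-119, -51) = 6069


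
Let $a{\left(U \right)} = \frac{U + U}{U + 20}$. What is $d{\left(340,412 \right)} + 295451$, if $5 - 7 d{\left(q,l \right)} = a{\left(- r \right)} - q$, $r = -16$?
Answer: $\frac{18616510}{63} \approx 2.955 \cdot 10^{5}$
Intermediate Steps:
$a{\left(U \right)} = \frac{2 U}{20 + U}$
$d{\left(q,l \right)} = \frac{37}{63} + \frac{q}{7}$ ($d{\left(q,l \right)} = \frac{5}{7} - \frac{\frac{2 \left(\left(-1\right) \left(-16\right)\right)}{20 - -16} - q}{7} = \frac{5}{7} - \frac{2 \cdot 16 \frac{1}{20 + 16} - q}{7} = \frac{5}{7} - \frac{2 \cdot 16 \cdot \frac{1}{36} - q}{7} = \frac{5}{7} - \frac{\frac{8}{9} - q}{7} = \frac{5}{7} + \left(- \frac{8}{63} + \frac{q}{7}\right) = \frac{37}{63} + \frac{q}{7}$)
$d{\left(340,412 \right)} + 295451 = \left(\frac{37}{63} + \frac{1}{7} \cdot 340\right) + 295451 = \left(\frac{37}{63} + \frac{340}{7}\right) + 295451 = \frac{3097}{63} + 295451 = \frac{18616510}{63}$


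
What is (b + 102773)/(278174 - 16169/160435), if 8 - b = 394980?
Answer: -46878946565/44628829521 ≈ -1.0504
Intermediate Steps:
b = -394972 (b = 8 - 1*394980 = 8 - 394980 = -394972)
(b + 102773)/(278174 - 16169/160435) = (-394972 + 102773)/(278174 - 16169/160435) = -292199/(278174 - 16169*1/160435) = -292199/(278174 - 16169/160435) = -292199/44628829521/160435 = -292199*160435/44628829521 = -46878946565/44628829521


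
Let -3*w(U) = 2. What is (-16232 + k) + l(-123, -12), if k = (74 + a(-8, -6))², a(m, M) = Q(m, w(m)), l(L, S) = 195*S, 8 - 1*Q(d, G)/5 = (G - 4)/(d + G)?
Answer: -1044859/169 ≈ -6182.6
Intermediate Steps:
w(U) = -⅔ (w(U) = -⅓*2 = -⅔)
Q(d, G) = 40 - 5*(-4 + G)/(G + d) (Q(d, G) = 40 - 5*(G - 4)/(d + G) = 40 - 5*(-4 + G)/(G + d))
a(m, M) = 5*(-⅔ + 8*m)/(-⅔ + m) (a(m, M) = 5*(4 + 7*(-⅔) + 8*m)/(-⅔ + m) = 5*(4 - 14/3 + 8*m)/(-⅔ + m) = 5*(-⅔ + 8*m)/(-⅔ + m))
k = 2093809/169 (k = (74 + 10*(-1 + 12*(-8))/(-2 + 3*(-8)))² = (74 + 10*(-1 - 96)/(-2 - 24))² = (74 + 10*(-97)/(-26))² = (74 + 10*(-1/26)*(-97))² = (74 + 485/13)² = (1447/13)² = 2093809/169 ≈ 12389.)
(-16232 + k) + l(-123, -12) = (-16232 + 2093809/169) + 195*(-12) = -649399/169 - 2340 = -1044859/169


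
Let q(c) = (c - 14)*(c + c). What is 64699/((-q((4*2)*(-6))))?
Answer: -64699/5952 ≈ -10.870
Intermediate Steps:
q(c) = 2*c*(-14 + c) (q(c) = (-14 + c)*(2*c) = 2*c*(-14 + c))
64699/((-q((4*2)*(-6)))) = 64699/((-2*(4*2)*(-6)*(-14 + (4*2)*(-6)))) = 64699/((-2*8*(-6)*(-14 + 8*(-6)))) = 64699/((-2*(-48)*(-14 - 48))) = 64699/((-2*(-48)*(-62))) = 64699/((-1*5952)) = 64699/(-5952) = 64699*(-1/5952) = -64699/5952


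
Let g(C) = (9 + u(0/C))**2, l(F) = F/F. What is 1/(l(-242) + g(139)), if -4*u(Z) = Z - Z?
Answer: 1/82 ≈ 0.012195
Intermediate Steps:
u(Z) = 0 (u(Z) = -(Z - Z)/4 = -1/4*0 = 0)
l(F) = 1
g(C) = 81 (g(C) = (9 + 0)**2 = 9**2 = 81)
1/(l(-242) + g(139)) = 1/(1 + 81) = 1/82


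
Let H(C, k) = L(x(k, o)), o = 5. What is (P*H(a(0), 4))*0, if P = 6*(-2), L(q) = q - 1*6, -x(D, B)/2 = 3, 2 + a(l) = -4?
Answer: 0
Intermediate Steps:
a(l) = -6 (a(l) = -2 - 4 = -6)
x(D, B) = -6 (x(D, B) = -2*3 = -6)
L(q) = -6 + q (L(q) = q - 6 = -6 + q)
H(C, k) = -12 (H(C, k) = -6 - 6 = -12)
P = -12
(P*H(a(0), 4))*0 = -12*(-12)*0 = 144*0 = 0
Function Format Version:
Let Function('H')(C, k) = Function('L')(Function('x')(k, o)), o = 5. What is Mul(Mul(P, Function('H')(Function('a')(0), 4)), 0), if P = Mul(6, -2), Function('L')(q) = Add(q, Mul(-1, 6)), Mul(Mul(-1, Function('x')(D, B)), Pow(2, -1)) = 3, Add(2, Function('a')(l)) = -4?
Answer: 0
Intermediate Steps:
Function('a')(l) = -6 (Function('a')(l) = Add(-2, -4) = -6)
Function('x')(D, B) = -6 (Function('x')(D, B) = Mul(-2, 3) = -6)
Function('L')(q) = Add(-6, q) (Function('L')(q) = Add(q, -6) = Add(-6, q))
Function('H')(C, k) = -12 (Function('H')(C, k) = Add(-6, -6) = -12)
P = -12
Mul(Mul(P, Function('H')(Function('a')(0), 4)), 0) = Mul(Mul(-12, -12), 0) = Mul(144, 0) = 0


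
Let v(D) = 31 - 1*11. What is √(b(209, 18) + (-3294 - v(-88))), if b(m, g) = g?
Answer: 4*I*√206 ≈ 57.411*I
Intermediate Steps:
v(D) = 20 (v(D) = 31 - 11 = 20)
√(b(209, 18) + (-3294 - v(-88))) = √(18 + (-3294 - 1*20)) = √(18 + (-3294 - 20)) = √(18 - 3314) = √(-3296) = 4*I*√206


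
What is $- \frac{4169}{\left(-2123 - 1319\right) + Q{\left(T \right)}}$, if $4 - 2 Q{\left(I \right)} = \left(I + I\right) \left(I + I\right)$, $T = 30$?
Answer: $\frac{4169}{5240} \approx 0.79561$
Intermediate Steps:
$Q{\left(I \right)} = 2 - 2 I^{2}$ ($Q{\left(I \right)} = 2 - \frac{\left(I + I\right) \left(I + I\right)}{2} = 2 - \frac{2 I 2 I}{2} = 2 - \frac{4 I^{2}}{2} = 2 - 2 I^{2}$)
$- \frac{4169}{\left(-2123 - 1319\right) + Q{\left(T \right)}} = - \frac{4169}{\left(-2123 - 1319\right) + \left(2 - 2 \cdot 30^{2}\right)} = - \frac{4169}{\left(-2123 - 1319\right) + \left(2 - 1800\right)} = - \frac{4169}{-3442 + \left(2 - 1800\right)} = - \frac{4169}{-3442 - 1798} = - \frac{4169}{-5240} = \left(-4169\right) \left(- \frac{1}{5240}\right) = \frac{4169}{5240}$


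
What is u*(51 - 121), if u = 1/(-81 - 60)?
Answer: 70/141 ≈ 0.49645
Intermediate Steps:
u = -1/141 (u = 1/(-141) = -1/141 ≈ -0.0070922)
u*(51 - 121) = -(51 - 121)/141 = -1/141*(-70) = 70/141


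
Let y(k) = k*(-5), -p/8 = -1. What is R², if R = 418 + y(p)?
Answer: 142884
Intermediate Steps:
p = 8 (p = -8*(-1) = 8)
y(k) = -5*k
R = 378 (R = 418 - 5*8 = 418 - 40 = 378)
R² = 378² = 142884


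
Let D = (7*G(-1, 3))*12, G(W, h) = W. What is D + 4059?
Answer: 3975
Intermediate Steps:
D = -84 (D = (7*(-1))*12 = -7*12 = -84)
D + 4059 = -84 + 4059 = 3975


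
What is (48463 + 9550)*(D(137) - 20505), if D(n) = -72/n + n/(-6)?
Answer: -978929404043/822 ≈ -1.1909e+9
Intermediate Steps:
D(n) = -72/n - n/6 (D(n) = -72/n + n*(-⅙) = -72/n - n/6)
(48463 + 9550)*(D(137) - 20505) = (48463 + 9550)*((-72/137 - ⅙*137) - 20505) = 58013*((-72*1/137 - 137/6) - 20505) = 58013*((-72/137 - 137/6) - 20505) = 58013*(-19201/822 - 20505) = 58013*(-16874311/822) = -978929404043/822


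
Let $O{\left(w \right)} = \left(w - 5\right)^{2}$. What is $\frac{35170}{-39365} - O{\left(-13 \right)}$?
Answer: $- \frac{2557886}{7873} \approx -324.89$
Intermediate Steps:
$O{\left(w \right)} = \left(-5 + w\right)^{2}$
$\frac{35170}{-39365} - O{\left(-13 \right)} = \frac{35170}{-39365} - \left(-5 - 13\right)^{2} = 35170 \left(- \frac{1}{39365}\right) - \left(-18\right)^{2} = - \frac{7034}{7873} - 324 = - \frac{2557886}{7873}$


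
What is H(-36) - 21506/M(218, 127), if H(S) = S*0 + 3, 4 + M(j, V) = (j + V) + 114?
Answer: -20141/455 ≈ -44.266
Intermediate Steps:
M(j, V) = 110 + V + j (M(j, V) = -4 + ((j + V) + 114) = -4 + ((V + j) + 114) = -4 + (114 + V + j) = 110 + V + j)
H(S) = 3 (H(S) = 0 + 3 = 3)
H(-36) - 21506/M(218, 127) = 3 - 21506/(110 + 127 + 218) = 3 - 21506/455 = -20141/455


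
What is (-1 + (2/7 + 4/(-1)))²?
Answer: 1089/49 ≈ 22.224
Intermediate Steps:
(-1 + (2/7 + 4/(-1)))² = (-1 + (2*(⅐) + 4*(-1)))² = (-1 + (2/7 - 4))² = (-1 - 26/7)² = (-33/7)² = 1089/49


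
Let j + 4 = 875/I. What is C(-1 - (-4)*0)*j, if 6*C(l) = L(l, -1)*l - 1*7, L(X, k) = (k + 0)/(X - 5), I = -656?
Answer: 150457/23616 ≈ 6.3710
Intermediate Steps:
L(X, k) = k/(-5 + X)
j = -3499/656 (j = -4 + 875/(-656) = -4 + 875*(-1/656) = -4 - 875/656 = -3499/656 ≈ -5.3338)
C(l) = -7/6 - l/(6*(-5 + l)) (C(l) = ((-1/(-5 + l))*l - 1*7)/6 = (-l/(-5 + l) - 7)/6 = (-7 - l/(-5 + l))/6 = -7/6 - l/(6*(-5 + l)))
C(-1 - (-4)*0)*j = ((35 - 8*(-1 - (-4)*0))/(6*(-5 + (-1 - (-4)*0))))*(-3499/656) = ((35 - 8*(-1 - 1*0))/(6*(-5 + (-1 - 1*0))))*(-3499/656) = ((35 - 8*(-1 + 0))/(6*(-5 + (-1 + 0))))*(-3499/656) = ((35 - 8*(-1))/(6*(-5 - 1)))*(-3499/656) = ((⅙)*(35 + 8)/(-6))*(-3499/656) = ((⅙)*(-⅙)*43)*(-3499/656) = -43/36*(-3499/656) = 150457/23616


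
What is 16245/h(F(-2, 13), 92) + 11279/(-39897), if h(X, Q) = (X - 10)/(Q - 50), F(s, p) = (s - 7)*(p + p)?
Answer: -13612038103/4867434 ≈ -2796.6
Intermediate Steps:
F(s, p) = 2*p*(-7 + s) (F(s, p) = (-7 + s)*(2*p) = 2*p*(-7 + s))
h(X, Q) = (-10 + X)/(-50 + Q)
16245/h(F(-2, 13), 92) + 11279/(-39897) = 16245/(((-10 + 2*13*(-7 - 2))/(-50 + 92))) + 11279/(-39897) = 16245/(((-10 + 2*13*(-9))/42)) + 11279*(-1/39897) = 16245/(((-10 - 234)/42)) - 11279/39897 = 16245/(((1/42)*(-244))) - 11279/39897 = 16245/(-122/21) - 11279/39897 = 16245*(-21/122) - 11279/39897 = -341145/122 - 11279/39897 = -13612038103/4867434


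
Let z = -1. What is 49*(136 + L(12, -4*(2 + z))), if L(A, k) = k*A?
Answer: 4312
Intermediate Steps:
L(A, k) = A*k
49*(136 + L(12, -4*(2 + z))) = 49*(136 + 12*(-4*(2 - 1))) = 49*(136 + 12*(-4*1)) = 49*(136 + 12*(-4)) = 49*(136 - 48) = 49*88 = 4312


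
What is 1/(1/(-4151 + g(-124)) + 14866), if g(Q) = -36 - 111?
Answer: 4298/63894067 ≈ 6.7268e-5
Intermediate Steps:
g(Q) = -147
1/(1/(-4151 + g(-124)) + 14866) = 1/(1/(-4151 - 147) + 14866) = 1/(1/(-4298) + 14866) = 1/(-1/4298 + 14866) = 1/(63894067/4298) = 4298/63894067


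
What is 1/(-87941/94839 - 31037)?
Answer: -94839/2943605984 ≈ -3.2219e-5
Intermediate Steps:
1/(-87941/94839 - 31037) = 1/(-2943605984/94839) = -94839/2943605984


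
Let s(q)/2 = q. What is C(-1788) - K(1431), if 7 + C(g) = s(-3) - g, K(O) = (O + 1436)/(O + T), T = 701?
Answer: 3781433/2132 ≈ 1773.7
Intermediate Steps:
s(q) = 2*q
K(O) = (1436 + O)/(701 + O) (K(O) = (O + 1436)/(O + 701) = (1436 + O)/(701 + O))
C(g) = -13 - g (C(g) = -7 + (2*(-3) - g) = -7 + (-6 - g) = -13 - g)
C(-1788) - K(1431) = (-13 - 1*(-1788)) - (1436 + 1431)/(701 + 1431) = (-13 + 1788) - 2867/2132 = 1775 - 2867/2132 = 3781433/2132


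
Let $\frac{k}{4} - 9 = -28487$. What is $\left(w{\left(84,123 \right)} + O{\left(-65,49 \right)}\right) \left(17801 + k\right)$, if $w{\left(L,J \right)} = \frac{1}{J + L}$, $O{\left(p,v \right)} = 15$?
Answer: $- \frac{33168974}{23} \approx -1.4421 \cdot 10^{6}$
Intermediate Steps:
$k = -113912$ ($k = 36 + 4 \left(-28487\right) = 36 - 113948 = -113912$)
$\left(w{\left(84,123 \right)} + O{\left(-65,49 \right)}\right) \left(17801 + k\right) = \left(\frac{1}{123 + 84} + 15\right) \left(17801 - 113912\right) = \left(\frac{1}{207} + 15\right) \left(-96111\right) = \frac{3106}{207} \left(-96111\right) = - \frac{33168974}{23}$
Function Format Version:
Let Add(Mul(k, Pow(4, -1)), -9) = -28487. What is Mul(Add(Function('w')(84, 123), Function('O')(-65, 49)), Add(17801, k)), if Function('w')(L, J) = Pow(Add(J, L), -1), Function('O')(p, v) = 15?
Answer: Rational(-33168974, 23) ≈ -1.4421e+6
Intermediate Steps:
k = -113912 (k = Add(36, Mul(4, -28487)) = Add(36, -113948) = -113912)
Mul(Add(Function('w')(84, 123), Function('O')(-65, 49)), Add(17801, k)) = Mul(Add(Pow(Add(123, 84), -1), 15), Add(17801, -113912)) = Mul(Add(Pow(207, -1), 15), -96111) = Mul(Add(Rational(1, 207), 15), -96111) = Mul(Rational(3106, 207), -96111) = Rational(-33168974, 23)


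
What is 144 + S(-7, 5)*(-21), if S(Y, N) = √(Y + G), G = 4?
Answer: 144 - 21*I*√3 ≈ 144.0 - 36.373*I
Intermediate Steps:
S(Y, N) = √(4 + Y) (S(Y, N) = √(Y + 4) = √(4 + Y))
144 + S(-7, 5)*(-21) = 144 + √(4 - 7)*(-21) = 144 + √(-3)*(-21) = 144 + (I*√3)*(-21) = 144 - 21*I*√3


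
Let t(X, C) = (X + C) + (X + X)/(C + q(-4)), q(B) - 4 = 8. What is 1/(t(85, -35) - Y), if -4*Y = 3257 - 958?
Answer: 92/56797 ≈ 0.0016198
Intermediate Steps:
q(B) = 12 (q(B) = 4 + 8 = 12)
Y = -2299/4 (Y = -(3257 - 958)/4 = -¼*2299 = -2299/4 ≈ -574.75)
t(X, C) = C + X + 2*X/(12 + C) (t(X, C) = (X + C) + (X + X)/(C + 12) = (C + X) + (2*X)/(12 + C) = (C + X) + 2*X/(12 + C) = C + X + 2*X/(12 + C))
1/(t(85, -35) - Y) = 1/(((-35)² + 12*(-35) + 14*85 - 35*85)/(12 - 35) - 1*(-2299/4)) = 1/((1225 - 420 + 1190 - 2975)/(-23) + 2299/4) = 1/(-1/23*(-980) + 2299/4) = 1/(980/23 + 2299/4) = 1/(56797/92) = 92/56797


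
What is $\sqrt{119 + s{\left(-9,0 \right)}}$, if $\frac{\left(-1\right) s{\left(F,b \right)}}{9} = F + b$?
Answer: $10 \sqrt{2} \approx 14.142$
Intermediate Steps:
$s{\left(F,b \right)} = - 9 F - 9 b$ ($s{\left(F,b \right)} = - 9 \left(F + b\right) = - 9 F - 9 b$)
$\sqrt{119 + s{\left(-9,0 \right)}} = \sqrt{119 - -81} = \sqrt{119 + \left(81 + 0\right)} = \sqrt{119 + 81} = \sqrt{200} = 10 \sqrt{2}$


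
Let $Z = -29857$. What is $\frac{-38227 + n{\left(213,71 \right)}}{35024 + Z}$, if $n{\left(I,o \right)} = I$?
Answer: $- \frac{38014}{5167} \approx -7.3571$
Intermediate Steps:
$\frac{-38227 + n{\left(213,71 \right)}}{35024 + Z} = \frac{-38227 + 213}{35024 - 29857} = - \frac{38014}{5167}$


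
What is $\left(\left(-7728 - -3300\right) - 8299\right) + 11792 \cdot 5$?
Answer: $46233$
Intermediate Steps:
$\left(\left(-7728 - -3300\right) - 8299\right) + 11792 \cdot 5 = \left(\left(-7728 + 3300\right) - 8299\right) + 58960 = \left(-4428 - 8299\right) + 58960 = -12727 + 58960 = 46233$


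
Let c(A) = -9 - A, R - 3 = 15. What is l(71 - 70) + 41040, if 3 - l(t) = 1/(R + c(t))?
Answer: 328343/8 ≈ 41043.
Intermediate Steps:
R = 18 (R = 3 + 15 = 18)
l(t) = 3 - 1/(9 - t) (l(t) = 3 - 1/(18 + (-9 - t)) = 3 - 1/(9 - t))
l(71 - 70) + 41040 = (-26 + 3*(71 - 70))/(-9 + (71 - 70)) + 41040 = (-26 + 3*1)/(-9 + 1) + 41040 = (-26 + 3)/(-8) + 41040 = -⅛*(-23) + 41040 = 23/8 + 41040 = 328343/8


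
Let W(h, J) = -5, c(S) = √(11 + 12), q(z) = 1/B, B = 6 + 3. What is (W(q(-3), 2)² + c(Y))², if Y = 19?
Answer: (25 + √23)² ≈ 887.79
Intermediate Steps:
B = 9
q(z) = ⅑ (q(z) = 1/9 = ⅑)
c(S) = √23
(W(q(-3), 2)² + c(Y))² = ((-5)² + √23)² = (25 + √23)²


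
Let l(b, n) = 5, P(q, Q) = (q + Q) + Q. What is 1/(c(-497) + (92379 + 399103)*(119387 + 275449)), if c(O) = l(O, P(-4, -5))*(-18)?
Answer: 1/194054786862 ≈ 5.1532e-12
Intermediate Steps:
P(q, Q) = q + 2*Q (P(q, Q) = (Q + q) + Q = q + 2*Q)
c(O) = -90 (c(O) = 5*(-18) = -90)
1/(c(-497) + (92379 + 399103)*(119387 + 275449)) = 1/(-90 + (92379 + 399103)*(119387 + 275449)) = 1/(-90 + 491482*394836) = 1/(-90 + 194054786952) = 1/194054786862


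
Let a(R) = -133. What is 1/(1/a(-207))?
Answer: -133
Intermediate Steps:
1/(1/a(-207)) = 1/(1/(-133)) = 1/(-1/133) = -133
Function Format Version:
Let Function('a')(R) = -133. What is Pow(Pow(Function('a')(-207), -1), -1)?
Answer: -133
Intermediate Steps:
Pow(Pow(Function('a')(-207), -1), -1) = Pow(Pow(-133, -1), -1) = Pow(Rational(-1, 133), -1) = -133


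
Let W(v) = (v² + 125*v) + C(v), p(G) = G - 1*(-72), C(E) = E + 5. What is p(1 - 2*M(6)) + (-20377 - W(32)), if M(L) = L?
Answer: -25377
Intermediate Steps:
C(E) = 5 + E
p(G) = 72 + G (p(G) = G + 72 = 72 + G)
W(v) = 5 + v² + 126*v (W(v) = (v² + 125*v) + (5 + v) = 5 + v² + 126*v)
p(1 - 2*M(6)) + (-20377 - W(32)) = (72 + (1 - 2*6)) + (-20377 - (5 + 32² + 126*32)) = (72 + (1 - 12)) + (-20377 - (5 + 1024 + 4032)) = (72 - 11) + (-20377 - 1*5061) = 61 + (-20377 - 5061) = 61 - 25438 = -25377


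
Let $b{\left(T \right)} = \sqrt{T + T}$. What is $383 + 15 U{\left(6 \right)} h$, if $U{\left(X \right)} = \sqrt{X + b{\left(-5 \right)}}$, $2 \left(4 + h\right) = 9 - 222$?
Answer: $383 - \frac{3315 \sqrt{6 + i \sqrt{10}}}{2} \approx -3807.3 - 1036.7 i$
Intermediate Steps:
$h = - \frac{221}{2}$ ($h = -4 + \frac{9 - 222}{2} = -4 + \frac{1}{2} \left(-213\right) = -4 - \frac{213}{2} = - \frac{221}{2} \approx -110.5$)
$b{\left(T \right)} = \sqrt{2} \sqrt{T}$ ($b{\left(T \right)} = \sqrt{2 T} = \sqrt{2} \sqrt{T}$)
$U{\left(X \right)} = \sqrt{X + i \sqrt{10}}$ ($U{\left(X \right)} = \sqrt{X + \sqrt{2} \sqrt{-5}} = \sqrt{X + \sqrt{2} i \sqrt{5}} = \sqrt{X + i \sqrt{10}}$)
$383 + 15 U{\left(6 \right)} h = 383 + 15 \sqrt{6 + i \sqrt{10}} \left(- \frac{221}{2}\right) = 383 - \frac{3315 \sqrt{6 + i \sqrt{10}}}{2}$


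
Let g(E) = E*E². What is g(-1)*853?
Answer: -853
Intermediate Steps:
g(E) = E³
g(-1)*853 = (-1)³*853 = -1*853 = -853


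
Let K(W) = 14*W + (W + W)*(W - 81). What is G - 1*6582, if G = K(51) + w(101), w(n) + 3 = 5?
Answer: -8926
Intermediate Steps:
w(n) = 2 (w(n) = -3 + 5 = 2)
K(W) = 14*W + 2*W*(-81 + W) (K(W) = 14*W + (2*W)*(-81 + W) = 14*W + 2*W*(-81 + W))
G = -2344 (G = 2*51*(-74 + 51) + 2 = 2*51*(-23) + 2 = -2346 + 2 = -2344)
G - 1*6582 = -2344 - 1*6582 = -2344 - 6582 = -8926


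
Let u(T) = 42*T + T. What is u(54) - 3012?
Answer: -690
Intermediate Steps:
u(T) = 43*T
u(54) - 3012 = 43*54 - 3012 = 2322 - 3012 = -690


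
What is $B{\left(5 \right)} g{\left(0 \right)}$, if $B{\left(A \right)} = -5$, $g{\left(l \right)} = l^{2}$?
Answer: $0$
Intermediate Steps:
$B{\left(5 \right)} g{\left(0 \right)} = - 5 \cdot 0^{2} = \left(-5\right) 0 = 0$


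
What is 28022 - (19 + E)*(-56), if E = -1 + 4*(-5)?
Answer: 27910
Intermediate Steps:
E = -21 (E = -1 - 20 = -21)
28022 - (19 + E)*(-56) = 28022 - (19 - 21)*(-56) = 28022 - (-2)*(-56) = 28022 - 1*112 = 28022 - 112 = 27910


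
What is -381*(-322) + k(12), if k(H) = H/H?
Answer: 122683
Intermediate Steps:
k(H) = 1
-381*(-322) + k(12) = -381*(-322) + 1 = 122682 + 1 = 122683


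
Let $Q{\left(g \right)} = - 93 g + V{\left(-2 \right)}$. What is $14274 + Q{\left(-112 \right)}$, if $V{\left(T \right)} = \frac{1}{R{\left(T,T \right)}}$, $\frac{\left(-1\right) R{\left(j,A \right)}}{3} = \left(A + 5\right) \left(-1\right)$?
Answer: $\frac{222211}{9} \approx 24690.0$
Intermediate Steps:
$R{\left(j,A \right)} = 15 + 3 A$ ($R{\left(j,A \right)} = - 3 \left(A + 5\right) \left(-1\right) = - 3 \left(5 + A\right) \left(-1\right) = - 3 \left(-5 - A\right) = 15 + 3 A$)
$V{\left(T \right)} = \frac{1}{15 + 3 T}$
$Q{\left(g \right)} = \frac{1}{9} - 93 g$ ($Q{\left(g \right)} = - 93 g + \frac{1}{3 \left(5 - 2\right)} = - 93 g + \frac{1}{3 \cdot 3} = - 93 g + \frac{1}{3} \cdot \frac{1}{3} = - 93 g + \frac{1}{9} = \frac{1}{9} - 93 g$)
$14274 + Q{\left(-112 \right)} = 14274 + \left(\frac{1}{9} - -10416\right) = 14274 + \left(\frac{1}{9} + 10416\right) = 14274 + \frac{93745}{9} = \frac{222211}{9}$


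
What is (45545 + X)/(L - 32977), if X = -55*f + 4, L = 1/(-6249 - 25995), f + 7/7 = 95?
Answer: -1301980476/1063310389 ≈ -1.2245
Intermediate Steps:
f = 94 (f = -1 + 95 = 94)
L = -1/32244 (L = 1/(-32244) = -1/32244 ≈ -3.1014e-5)
X = -5166 (X = -55*94 + 4 = -5170 + 4 = -5166)
(45545 + X)/(L - 32977) = (45545 - 5166)/(-1/32244 - 32977) = 40379/(-1063310389/32244) = 40379*(-32244/1063310389) = -1301980476/1063310389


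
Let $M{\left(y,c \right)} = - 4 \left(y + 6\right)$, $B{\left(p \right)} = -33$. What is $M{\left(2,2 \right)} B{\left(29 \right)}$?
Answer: $1056$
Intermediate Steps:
$M{\left(y,c \right)} = -24 - 4 y$ ($M{\left(y,c \right)} = - 4 \left(6 + y\right) = -24 - 4 y$)
$M{\left(2,2 \right)} B{\left(29 \right)} = \left(-24 - 8\right) \left(-33\right) = \left(-32\right) \left(-33\right) = 1056$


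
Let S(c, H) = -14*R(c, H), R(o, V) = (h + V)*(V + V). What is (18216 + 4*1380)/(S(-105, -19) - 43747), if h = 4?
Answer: -1032/2249 ≈ -0.45887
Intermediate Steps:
R(o, V) = 2*V*(4 + V) (R(o, V) = (4 + V)*(V + V) = (4 + V)*(2*V) = 2*V*(4 + V))
S(c, H) = -28*H*(4 + H)
(18216 + 4*1380)/(S(-105, -19) - 43747) = (18216 + 4*1380)/(-28*(-19)*(4 - 19) - 43747) = (18216 + 5520)/(-28*(-19)*(-15) - 43747) = 23736/(-7980 - 43747) = 23736/(-51727) = 23736*(-1/51727) = -1032/2249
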